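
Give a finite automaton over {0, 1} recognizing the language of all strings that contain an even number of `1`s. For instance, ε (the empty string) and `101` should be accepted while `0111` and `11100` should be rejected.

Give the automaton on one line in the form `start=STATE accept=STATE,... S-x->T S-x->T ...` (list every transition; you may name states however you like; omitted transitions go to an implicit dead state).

start=s0 accept=s0 s0-0->s0 s0-1->s1 s1-0->s1 s1-1->s0

The only thing that matters is how many `1`s have appeared, reduced mod 2. Use one state per residue: s0 for 0, …, s1 for 1. Reading `1` moves to the next residue; anything else stays put. s0 is accepting.
        0   1  
>* s0   s0  s1 
   s1   s1  s0 
(> = start, * = accepting)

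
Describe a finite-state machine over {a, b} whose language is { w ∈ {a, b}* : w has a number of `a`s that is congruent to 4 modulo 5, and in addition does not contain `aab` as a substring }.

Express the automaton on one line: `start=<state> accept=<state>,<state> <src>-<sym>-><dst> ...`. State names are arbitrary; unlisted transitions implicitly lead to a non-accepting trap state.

start=q0 accept=q7,q17,q18 q0-a->q1 q0-b->q0 q1-a->q2 q1-b->q3 q2-a->q4 q2-b->q5 q3-a->q6 q3-b->q3 q4-a->q7 q4-b->q8 q5-a->q8 q5-b->q5 q6-a->q4 q6-b->q9 q7-a->q10 q7-b->q11 q8-a->q11 q8-b->q8 q9-a->q12 q9-b->q9 q10-a->q13 q10-b->q14 q11-a->q14 q11-b->q11 q12-a->q7 q12-b->q15 q13-a->q2 q13-b->q16 q14-a->q16 q14-b->q14 q15-a->q17 q15-b->q15 q16-a->q5 q16-b->q16 q17-a->q10 q17-b->q18 q18-a->q19 q18-b->q18 q19-a->q13 q19-b->q0

Build one automaton per condition and run them in lockstep. One (5 states) tracks the count of `a`s modulo 5; the other (4 states) tracks partial matches of the forbidden pattern `aab`. Each combined state is a pair, one component from each; accept when both components accept.
A 20-state machine:
          a    b  
>  q0     q1   q0 
   q1     q2   q3 
   q2     q4   q5 
   q3     q6   q3 
   q4     q7   q8 
   q5     q8   q5 
   q6     q4   q9 
 * q7    q10  q11 
   q8    q11   q8 
   q9    q12   q9 
   q10   q13  q14 
   q11   q14  q11 
   q12    q7  q15 
   q13    q2  q16 
   q14   q16  q14 
   q15   q17  q15 
   q16    q5  q16 
 * q17   q10  q18 
 * q18   q19  q18 
   q19   q13   q0 
(> = start, * = accepting)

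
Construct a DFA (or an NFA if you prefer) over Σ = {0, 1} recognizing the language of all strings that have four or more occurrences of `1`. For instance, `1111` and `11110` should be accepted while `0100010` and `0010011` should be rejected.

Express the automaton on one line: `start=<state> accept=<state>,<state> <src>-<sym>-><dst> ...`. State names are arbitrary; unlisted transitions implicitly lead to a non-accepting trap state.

Count `1`s, saturating at 5: states S0 through S4 mean 0 through 4 `1`s seen; S5 means more than 4. Each `1` increments (capped at S5); other symbols loop. Accept from {S4, S5}.
6 states suffice.
        0   1  
>  S0   S0  S1 
   S1   S1  S2 
   S2   S2  S3 
   S3   S3  S4 
 * S4   S4  S5 
 * S5   S5  S5 
(> = start, * = accepting)

start=S0 accept=S4,S5 S0-0->S0 S0-1->S1 S1-0->S1 S1-1->S2 S2-0->S2 S2-1->S3 S3-0->S3 S3-1->S4 S4-0->S4 S4-1->S5 S5-0->S5 S5-1->S5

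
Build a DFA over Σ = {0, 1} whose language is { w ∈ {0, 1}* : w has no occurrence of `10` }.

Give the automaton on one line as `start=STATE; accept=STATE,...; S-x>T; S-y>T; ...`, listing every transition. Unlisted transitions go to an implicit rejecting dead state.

Track partial matches of the forbidden pattern `10`. State S2 is a dead state reached once `10` has occurred; every other state accepts. S0 means no part of `10` is currently matched.
        0   1  
>* S0   S0  S1 
 * S1   S2  S1 
   S2   S2  S2 
(> = start, * = accepting)

start=S0; accept=S0,S1; S0-0>S0; S0-1>S1; S1-0>S2; S1-1>S1; S2-0>S2; S2-1>S2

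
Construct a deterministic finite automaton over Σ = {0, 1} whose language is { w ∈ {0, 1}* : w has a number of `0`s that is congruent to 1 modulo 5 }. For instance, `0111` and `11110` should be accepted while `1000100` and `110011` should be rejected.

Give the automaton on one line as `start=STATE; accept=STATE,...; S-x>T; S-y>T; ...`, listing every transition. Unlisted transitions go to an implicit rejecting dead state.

Keep the running count of `0`s modulo 5: each `0` advances along the cycle q0 → q1 → q2 → q3 → q4 → q0 while other symbols loop. Accept at q1.
        0   1  
>  q0   q1  q0 
 * q1   q2  q1 
   q2   q3  q2 
   q3   q4  q3 
   q4   q0  q4 
(> = start, * = accepting)

start=q0; accept=q1; q0-0>q1; q0-1>q0; q1-0>q2; q1-1>q1; q2-0>q3; q2-1>q2; q3-0>q4; q3-1>q3; q4-0>q0; q4-1>q4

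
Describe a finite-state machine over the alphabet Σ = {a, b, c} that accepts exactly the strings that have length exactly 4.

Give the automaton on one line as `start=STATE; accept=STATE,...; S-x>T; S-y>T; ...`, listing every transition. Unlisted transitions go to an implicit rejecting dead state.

start=S0; accept=S4; S0-a>S1; S0-b>S1; S0-c>S1; S1-a>S2; S1-b>S2; S1-c>S2; S2-a>S3; S2-b>S3; S2-c>S3; S3-a>S4; S3-b>S4; S3-c>S4; S4-a>S5; S4-b>S5; S4-c>S5; S5-a>S5; S5-b>S5; S5-c>S5

Count input length up to 5: every symbol moves from S0 toward S5, which means 'more than 4' and absorbs. Accept from {S4}.
        a   b   c  
>  S0   S1  S1  S1 
   S1   S2  S2  S2 
   S2   S3  S3  S3 
   S3   S4  S4  S4 
 * S4   S5  S5  S5 
   S5   S5  S5  S5 
(> = start, * = accepting)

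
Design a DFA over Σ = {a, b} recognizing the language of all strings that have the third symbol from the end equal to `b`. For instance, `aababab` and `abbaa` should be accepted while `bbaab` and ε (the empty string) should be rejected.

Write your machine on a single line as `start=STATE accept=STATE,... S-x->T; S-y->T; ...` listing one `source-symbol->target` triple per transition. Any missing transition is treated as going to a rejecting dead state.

start=s0; accept=s11,s12,s13,s14; s0-a->s1; s0-b->s2; s1-a->s3; s1-b->s4; s2-a->s5; s2-b->s6; s3-a->s7; s3-b->s8; s4-a->s9; s4-b->s10; s5-a->s11; s5-b->s12; s6-a->s13; s6-b->s14; s7-a->s7; s7-b->s8; s8-a->s9; s8-b->s10; s9-a->s11; s9-b->s12; s10-a->s13; s10-b->s14; s11-a->s7; s11-b->s8; s12-a->s9; s12-b->s10; s13-a->s11; s13-b->s12; s14-a->s13; s14-b->s14

A DFA must remember the last 3 symbols (since which symbol is third-to-last isn't known until the input ends). Use one state per possible window of the last ≤3 symbols; accept from those whose window starts with `b`.
With 15 states:
          a    b  
>  s0     s1   s2 
   s1     s3   s4 
   s2     s5   s6 
   s3     s7   s8 
   s4     s9  s10 
   s5    s11  s12 
   s6    s13  s14 
   s7     s7   s8 
   s8     s9  s10 
   s9    s11  s12 
   s10   s13  s14 
 * s11    s7   s8 
 * s12    s9  s10 
 * s13   s11  s12 
 * s14   s13  s14 
(> = start, * = accepting)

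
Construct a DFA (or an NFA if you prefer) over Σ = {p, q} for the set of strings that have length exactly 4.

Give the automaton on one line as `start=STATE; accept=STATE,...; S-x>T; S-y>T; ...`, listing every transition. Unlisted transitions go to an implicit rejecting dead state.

start=s0; accept=s4; s0-p>s1; s0-q>s1; s1-p>s2; s1-q>s2; s2-p>s3; s2-q>s3; s3-p>s4; s3-q>s4; s4-p>s5; s4-q>s5; s5-p>s5; s5-q>s5

We only need to distinguish lengths 0, 1, …, 4, and '>4'. Chain s0 → s1 → s2 → s3 → s4 → s5 on every symbol, with s5 looping. Accepting states: {s4}.
6 states suffice.
        p   q  
>  s0   s1  s1 
   s1   s2  s2 
   s2   s3  s3 
   s3   s4  s4 
 * s4   s5  s5 
   s5   s5  s5 
(> = start, * = accepting)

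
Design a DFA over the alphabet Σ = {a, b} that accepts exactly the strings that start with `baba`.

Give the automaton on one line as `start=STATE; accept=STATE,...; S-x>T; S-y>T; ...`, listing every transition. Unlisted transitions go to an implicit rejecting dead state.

start=s0; accept=s4; s0-a>s5; s0-b>s1; s1-a>s2; s1-b>s5; s2-a>s5; s2-b>s3; s3-a>s4; s3-b>s5; s4-a>s4; s4-b>s4; s5-a>s5; s5-b>s5

Walk along `baba` while the input agrees: from s0 take `b` to s1, and so on. Any deviation drops to the rejecting sink s5. Once s4 is reached the prefix is confirmed and every continuation is accepted.
        a   b  
>  s0   s5  s1 
   s1   s2  s5 
   s2   s5  s3 
   s3   s4  s5 
 * s4   s4  s4 
   s5   s5  s5 
(> = start, * = accepting)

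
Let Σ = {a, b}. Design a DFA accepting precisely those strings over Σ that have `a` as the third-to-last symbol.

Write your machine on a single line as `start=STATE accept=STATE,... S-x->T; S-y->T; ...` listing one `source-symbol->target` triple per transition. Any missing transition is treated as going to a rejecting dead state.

A DFA must remember the last 3 symbols (since which symbol is third-to-last isn't known until the input ends). Use one state per possible window of the last ≤3 symbols; accept from those whose window starts with `a`.
A 15-state machine:
          a    b  
>  S0     S1   S2 
   S1     S3   S4 
   S2     S5   S6 
   S3     S7   S8 
   S4     S9  S10 
   S5    S11  S12 
   S6    S13  S14 
 * S7     S7   S8 
 * S8     S9  S10 
 * S9    S11  S12 
 * S10   S13  S14 
   S11    S7   S8 
   S12    S9  S10 
   S13   S11  S12 
   S14   S13  S14 
(> = start, * = accepting)

start=S0; accept=S7,S8,S9,S10; S0-a->S1; S0-b->S2; S1-a->S3; S1-b->S4; S2-a->S5; S2-b->S6; S3-a->S7; S3-b->S8; S4-a->S9; S4-b->S10; S5-a->S11; S5-b->S12; S6-a->S13; S6-b->S14; S7-a->S7; S7-b->S8; S8-a->S9; S8-b->S10; S9-a->S11; S9-b->S12; S10-a->S13; S10-b->S14; S11-a->S7; S11-b->S8; S12-a->S9; S12-b->S10; S13-a->S11; S13-b->S12; S14-a->S13; S14-b->S14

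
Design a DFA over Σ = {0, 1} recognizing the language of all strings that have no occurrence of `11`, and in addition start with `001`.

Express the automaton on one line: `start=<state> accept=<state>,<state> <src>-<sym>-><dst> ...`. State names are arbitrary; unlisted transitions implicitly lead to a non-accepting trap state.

Run two small machines in parallel and take their product. The first has 3 states tracking partial matches of the forbidden pattern `11`; the second has 5 states tracking whether the input so far still matches the prefix `001`. A product state is a pair (one from each), accepting exactly when both do.
       0  1 
>  A   B  C 
   B   D  C 
   C   E  F 
   D   E  G 
   E   E  C 
   F   F  F 
 * G   H  I 
 * H   H  G 
   I   I  I 
(> = start, * = accepting)

start=A accept=G,H A-0->B A-1->C B-0->D B-1->C C-0->E C-1->F D-0->E D-1->G E-0->E E-1->C F-0->F F-1->F G-0->H G-1->I H-0->H H-1->G I-0->I I-1->I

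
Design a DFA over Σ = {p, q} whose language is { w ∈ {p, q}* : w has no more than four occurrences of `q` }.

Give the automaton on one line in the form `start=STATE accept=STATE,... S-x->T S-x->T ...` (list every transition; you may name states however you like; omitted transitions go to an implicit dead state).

start=A accept=A,B,C,D,E A-p->A A-q->B B-p->B B-q->C C-p->C C-q->D D-p->D D-q->E E-p->E E-q->F F-p->F F-q->F

Count `q`s, saturating at 5: states A through E mean 0 through 4 `q`s seen; F means more than 4. Each `q` increments (capped at F); other symbols loop. Accept from {A, B, C, D, E}.
       p  q 
>* A   A  B 
 * B   B  C 
 * C   C  D 
 * D   D  E 
 * E   E  F 
   F   F  F 
(> = start, * = accepting)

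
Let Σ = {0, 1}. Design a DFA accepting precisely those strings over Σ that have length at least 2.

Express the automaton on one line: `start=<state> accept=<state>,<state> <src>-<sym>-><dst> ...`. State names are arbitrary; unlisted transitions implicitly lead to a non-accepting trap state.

We only need to distinguish lengths 0, 1, …, 2, and '>2'. Chain A → B → C → D on every symbol, with D looping. Accepting states: {C, D}.
With 4 states:
       0  1 
>  A   B  B 
   B   C  C 
 * C   D  D 
 * D   D  D 
(> = start, * = accepting)

start=A accept=C,D A-0->B A-1->B B-0->C B-1->C C-0->D C-1->D D-0->D D-1->D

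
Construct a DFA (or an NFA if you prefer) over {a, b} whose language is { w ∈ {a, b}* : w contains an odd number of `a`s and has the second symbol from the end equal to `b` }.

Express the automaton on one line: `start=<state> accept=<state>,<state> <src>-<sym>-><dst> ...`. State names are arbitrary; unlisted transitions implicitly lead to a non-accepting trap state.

start=q0 accept=q4,q5 q0-a->q1 q0-b->q2 q1-a->q0 q1-b->q3 q2-a->q4 q2-b->q2 q3-a->q0 q3-b->q5 q4-a->q0 q4-b->q3 q5-a->q0 q5-b->q5

Build one automaton per condition and run them in lockstep. One (2 states) tracks the count of `a`s modulo 2; the other (7 states) tracks the last 2 symbols read. Each combined state is a pair, one component from each; accept when both components accept. After merging equivalent states the machine shrinks.
With 6 states:
        a   b  
>  q0   q1  q2 
   q1   q0  q3 
   q2   q4  q2 
   q3   q0  q5 
 * q4   q0  q3 
 * q5   q0  q5 
(> = start, * = accepting)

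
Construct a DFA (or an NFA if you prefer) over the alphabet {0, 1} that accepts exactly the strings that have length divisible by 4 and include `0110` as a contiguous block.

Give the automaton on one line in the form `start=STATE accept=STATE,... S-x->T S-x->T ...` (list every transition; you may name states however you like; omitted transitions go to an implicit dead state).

start=q0 accept=q13 q0-0->q1 q0-1->q2 q1-0->q3 q1-1->q4 q2-0->q3 q2-1->q5 q3-0->q6 q3-1->q7 q4-0->q6 q4-1->q8 q5-0->q6 q5-1->q9 q6-0->q10 q6-1->q11 q7-0->q10 q7-1->q12 q8-0->q13 q8-1->q0 q9-0->q10 q9-1->q0 q10-0->q1 q10-1->q14 q11-0->q1 q11-1->q15 q12-0->q16 q12-1->q2 q13-0->q16 q13-1->q16 q14-0->q3 q14-1->q17 q15-0->q18 q15-1->q5 q16-0->q18 q16-1->q18 q17-0->q19 q17-1->q9 q18-0->q19 q18-1->q19 q19-0->q13 q19-1->q13

Run two small machines in parallel and take their product. One (4 states) tracks the input length modulo 4; the other (5 states) tracks whether and how much of `0110` has been seen. Each combined state is a pair, one component from each; accept when both components accept.
          0    1  
>  q0     q1   q2 
   q1     q3   q4 
   q2     q3   q5 
   q3     q6   q7 
   q4     q6   q8 
   q5     q6   q9 
   q6    q10  q11 
   q7    q10  q12 
   q8    q13   q0 
   q9    q10   q0 
   q10    q1  q14 
   q11    q1  q15 
   q12   q16   q2 
 * q13   q16  q16 
   q14    q3  q17 
   q15   q18   q5 
   q16   q18  q18 
   q17   q19   q9 
   q18   q19  q19 
   q19   q13  q13 
(> = start, * = accepting)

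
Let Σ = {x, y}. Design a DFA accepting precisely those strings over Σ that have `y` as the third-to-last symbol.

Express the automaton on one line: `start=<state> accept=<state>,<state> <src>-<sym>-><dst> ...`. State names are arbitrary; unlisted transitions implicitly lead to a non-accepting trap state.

A DFA must remember the last 3 symbols (since which symbol is third-to-last isn't known until the input ends). Use one state per possible window of the last ≤3 symbols; accept from those whose window starts with `y`.
With 15 states:
          x    y  
>  s0     s1   s2 
   s1     s3   s4 
   s2     s5   s6 
   s3     s7   s8 
   s4     s9  s10 
   s5    s11  s12 
   s6    s13  s14 
   s7     s7   s8 
   s8     s9  s10 
   s9    s11  s12 
   s10   s13  s14 
 * s11    s7   s8 
 * s12    s9  s10 
 * s13   s11  s12 
 * s14   s13  s14 
(> = start, * = accepting)

start=s0 accept=s11,s12,s13,s14 s0-x->s1 s0-y->s2 s1-x->s3 s1-y->s4 s2-x->s5 s2-y->s6 s3-x->s7 s3-y->s8 s4-x->s9 s4-y->s10 s5-x->s11 s5-y->s12 s6-x->s13 s6-y->s14 s7-x->s7 s7-y->s8 s8-x->s9 s8-y->s10 s9-x->s11 s9-y->s12 s10-x->s13 s10-y->s14 s11-x->s7 s11-y->s8 s12-x->s9 s12-y->s10 s13-x->s11 s13-y->s12 s14-x->s13 s14-y->s14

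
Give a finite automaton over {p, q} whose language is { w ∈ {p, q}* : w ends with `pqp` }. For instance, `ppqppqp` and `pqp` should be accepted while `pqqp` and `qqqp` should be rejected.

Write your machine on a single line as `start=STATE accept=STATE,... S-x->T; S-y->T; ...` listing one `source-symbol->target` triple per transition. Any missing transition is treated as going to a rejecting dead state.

Remember how much of `pqp` the current input suffix matches. State A means no match yet; B means the last symbol is `p`; C means the last 2 symbols are `pq`; D means the last 3 symbols are `pqp`. Only D accepts. On a mismatch, fall back to the longest proper suffix that is still a prefix of `pqp`.
       p  q 
>  A   B  A 
   B   B  C 
   C   D  A 
 * D   B  C 
(> = start, * = accepting)

start=A; accept=D; A-p->B; A-q->A; B-p->B; B-q->C; C-p->D; C-q->A; D-p->B; D-q->C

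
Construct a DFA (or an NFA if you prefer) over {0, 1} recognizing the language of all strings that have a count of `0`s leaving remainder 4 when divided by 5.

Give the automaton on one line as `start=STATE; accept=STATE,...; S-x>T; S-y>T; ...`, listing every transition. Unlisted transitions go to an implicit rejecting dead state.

The only thing that matters is how many `0`s have appeared, reduced mod 5. Use one state per residue: A for 0, …, E for 4. Reading `0` moves to the next residue; anything else stays put. E is accepting.
A 5-state machine:
       0  1 
>  A   B  A 
   B   C  B 
   C   D  C 
   D   E  D 
 * E   A  E 
(> = start, * = accepting)

start=A; accept=E; A-0>B; A-1>A; B-0>C; B-1>B; C-0>D; C-1>C; D-0>E; D-1>D; E-0>A; E-1>E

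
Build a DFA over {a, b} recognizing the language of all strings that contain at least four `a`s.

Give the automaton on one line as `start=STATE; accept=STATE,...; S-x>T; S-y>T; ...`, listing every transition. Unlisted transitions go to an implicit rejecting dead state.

start=S0; accept=S4,S5; S0-a>S1; S0-b>S0; S1-a>S2; S1-b>S1; S2-a>S3; S2-b>S2; S3-a>S4; S3-b>S3; S4-a>S5; S4-b>S4; S5-a>S5; S5-b>S5

Count `a`s, saturating at 5: states S0 through S4 mean 0 through 4 `a`s seen; S5 means more than 4. Each `a` increments (capped at S5); other symbols loop. Accept from {S4, S5}.
        a   b  
>  S0   S1  S0 
   S1   S2  S1 
   S2   S3  S2 
   S3   S4  S3 
 * S4   S5  S4 
 * S5   S5  S5 
(> = start, * = accepting)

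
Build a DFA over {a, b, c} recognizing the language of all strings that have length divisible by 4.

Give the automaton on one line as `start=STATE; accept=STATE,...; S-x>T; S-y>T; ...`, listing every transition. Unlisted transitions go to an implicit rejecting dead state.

start=s0; accept=s0; s0-a>s1; s0-b>s1; s0-c>s1; s1-a>s2; s1-b>s2; s1-c>s2; s2-a>s3; s2-b>s3; s2-c>s3; s3-a>s0; s3-b>s0; s3-c>s0

Count input length modulo 4: every symbol advances one step around the cycle s0 → s1 → s2 → s3 → s0. Accept at s0.
With 4 states:
        a   b   c  
>* s0   s1  s1  s1 
   s1   s2  s2  s2 
   s2   s3  s3  s3 
   s3   s0  s0  s0 
(> = start, * = accepting)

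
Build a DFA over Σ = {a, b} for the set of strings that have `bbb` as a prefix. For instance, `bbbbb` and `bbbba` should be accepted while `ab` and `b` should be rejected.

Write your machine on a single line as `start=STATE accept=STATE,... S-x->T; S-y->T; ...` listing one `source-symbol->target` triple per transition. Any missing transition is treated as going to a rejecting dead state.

start=q0; accept=q3; q0-a->q4; q0-b->q1; q1-a->q4; q1-b->q2; q2-a->q4; q2-b->q3; q3-a->q3; q3-b->q3; q4-a->q4; q4-b->q4

Check the first 3 symbols one by one: q0 through q2 record how many have matched `bbb` so far; any wrong symbol goes to the dead state q4. After all 3 match we enter the accepting sink q3.
5 states suffice.
        a   b  
>  q0   q4  q1 
   q1   q4  q2 
   q2   q4  q3 
 * q3   q3  q3 
   q4   q4  q4 
(> = start, * = accepting)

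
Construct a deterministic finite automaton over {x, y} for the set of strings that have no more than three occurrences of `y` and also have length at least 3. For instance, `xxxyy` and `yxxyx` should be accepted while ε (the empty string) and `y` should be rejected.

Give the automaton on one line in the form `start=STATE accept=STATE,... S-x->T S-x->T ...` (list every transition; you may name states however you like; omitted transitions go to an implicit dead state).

Build one automaton per condition and run them in lockstep. One (5 states) tracks the count of `y`s, saturating at 4; the other (5 states) tracks the input length, saturating at 4. Each combined state is a pair, one component from each; accept when both components accept.
          x    y  
>  q0     q1   q2 
   q1     q3   q4 
   q2     q4   q5 
   q3     q6   q7 
   q4     q7   q8 
   q5     q8   q9 
 * q6    q10  q11 
 * q7    q11  q12 
 * q8    q12  q13 
 * q9    q13  q14 
 * q10   q10  q11 
 * q11   q11  q12 
 * q12   q12  q13 
 * q13   q13  q14 
   q14   q14  q14 
(> = start, * = accepting)

start=q0 accept=q6,q7,q8,q9,q10,q11,q12,q13 q0-x->q1 q0-y->q2 q1-x->q3 q1-y->q4 q2-x->q4 q2-y->q5 q3-x->q6 q3-y->q7 q4-x->q7 q4-y->q8 q5-x->q8 q5-y->q9 q6-x->q10 q6-y->q11 q7-x->q11 q7-y->q12 q8-x->q12 q8-y->q13 q9-x->q13 q9-y->q14 q10-x->q10 q10-y->q11 q11-x->q11 q11-y->q12 q12-x->q12 q12-y->q13 q13-x->q13 q13-y->q14 q14-x->q14 q14-y->q14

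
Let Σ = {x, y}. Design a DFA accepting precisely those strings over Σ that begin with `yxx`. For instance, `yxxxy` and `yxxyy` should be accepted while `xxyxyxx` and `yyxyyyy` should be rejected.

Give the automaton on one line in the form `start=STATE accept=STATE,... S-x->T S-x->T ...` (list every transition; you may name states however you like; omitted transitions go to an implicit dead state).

start=q0 accept=q3 q0-x->q4 q0-y->q1 q1-x->q2 q1-y->q4 q2-x->q3 q2-y->q4 q3-x->q3 q3-y->q3 q4-x->q4 q4-y->q4

Walk along `yxx` while the input agrees: from q0 take `y` to q1, and so on. Any deviation drops to the rejecting sink q4. Once q3 is reached the prefix is confirmed and every continuation is accepted.
5 states suffice.
        x   y  
>  q0   q4  q1 
   q1   q2  q4 
   q2   q3  q4 
 * q3   q3  q3 
   q4   q4  q4 
(> = start, * = accepting)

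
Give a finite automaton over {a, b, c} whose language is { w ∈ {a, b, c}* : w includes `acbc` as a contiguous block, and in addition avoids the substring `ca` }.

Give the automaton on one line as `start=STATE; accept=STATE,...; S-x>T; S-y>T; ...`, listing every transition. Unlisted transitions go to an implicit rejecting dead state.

start=S0; accept=S8,S11; S0-a>S1; S0-b>S0; S0-c>S2; S1-a>S1; S1-b>S0; S1-c>S3; S2-a>S4; S2-b>S0; S2-c>S2; S3-a>S4; S3-b>S5; S3-c>S2; S4-a>S4; S4-b>S6; S4-c>S7; S5-a>S1; S5-b>S0; S5-c>S8; S6-a>S4; S6-b>S6; S6-c>S6; S7-a>S4; S7-b>S9; S7-c>S6; S8-a>S10; S8-b>S11; S8-c>S8; S9-a>S4; S9-b>S6; S9-c>S10; S10-a>S10; S10-b>S10; S10-c>S10; S11-a>S11; S11-b>S11; S11-c>S8

Build one automaton per condition and run them in lockstep. The first has 5 states tracking whether and how much of `acbc` has been seen; the second has 3 states tracking partial matches of the forbidden pattern `ca`. A product state is a pair (one from each), accepting exactly when both do.
          a    b    c  
>  S0     S1   S0   S2 
   S1     S1   S0   S3 
   S2     S4   S0   S2 
   S3     S4   S5   S2 
   S4     S4   S6   S7 
   S5     S1   S0   S8 
   S6     S4   S6   S6 
   S7     S4   S9   S6 
 * S8    S10  S11   S8 
   S9     S4   S6  S10 
   S10   S10  S10  S10 
 * S11   S11  S11   S8 
(> = start, * = accepting)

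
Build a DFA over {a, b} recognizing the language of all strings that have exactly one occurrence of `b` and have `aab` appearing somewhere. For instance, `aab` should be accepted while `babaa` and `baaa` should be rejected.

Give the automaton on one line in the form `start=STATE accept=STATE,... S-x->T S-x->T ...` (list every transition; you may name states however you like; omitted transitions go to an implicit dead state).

start=q0 accept=q6 q0-a->q1 q0-b->q2 q1-a->q3 q1-b->q2 q2-a->q4 q2-b->q5 q3-a->q3 q3-b->q6 q4-a->q7 q4-b->q5 q5-a->q8 q5-b->q5 q6-a->q6 q6-b->q9 q7-a->q7 q7-b->q9 q8-a->q10 q8-b->q5 q9-a->q9 q9-b->q9 q10-a->q10 q10-b->q9

Run two small machines in parallel and take their product. The first has 3 states tracking the count of `b`s, saturating at 2; the second has 4 states tracking whether and how much of `aab` has been seen. A product state is a pair (one from each), accepting exactly when both do.
11 states suffice.
          a    b  
>  q0     q1   q2 
   q1     q3   q2 
   q2     q4   q5 
   q3     q3   q6 
   q4     q7   q5 
   q5     q8   q5 
 * q6     q6   q9 
   q7     q7   q9 
   q8    q10   q5 
   q9     q9   q9 
   q10   q10   q9 
(> = start, * = accepting)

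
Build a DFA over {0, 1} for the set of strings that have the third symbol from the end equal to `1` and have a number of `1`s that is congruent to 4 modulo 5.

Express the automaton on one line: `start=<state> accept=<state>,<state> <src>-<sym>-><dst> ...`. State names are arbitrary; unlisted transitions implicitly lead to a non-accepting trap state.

start=s0 accept=s7,s10,s11,s14 s0-0->s0 s0-1->s1 s1-0->s1 s1-1->s2 s2-0->s3 s2-1->s4 s3-0->s3 s3-1->s5 s4-0->s6 s4-1->s7 s5-0->s6 s5-1->s8 s6-0->s9 s6-1->s10 s7-0->s11 s7-1->s0 s8-0->s11 s8-1->s0 s9-0->s9 s9-1->s12 s10-0->s13 s10-1->s0 s11-0->s14 s11-1->s0 s12-0->s13 s12-1->s0 s13-0->s14 s13-1->s0 s14-0->s15 s14-1->s0 s15-0->s15 s15-1->s0

Handle the two conditions separately and then intersect. The first has 15 states tracking the last 3 symbols read; the second has 5 states tracking the count of `1`s modulo 5. A product state is a pair (one from each), accepting exactly when both do. Equivalent product states are then merged.
A 16-state machine:
          0    1  
>  s0     s0   s1 
   s1     s1   s2 
   s2     s3   s4 
   s3     s3   s5 
   s4     s6   s7 
   s5     s6   s8 
   s6     s9  s10 
 * s7    s11   s0 
   s8    s11   s0 
   s9     s9  s12 
 * s10   s13   s0 
 * s11   s14   s0 
   s12   s13   s0 
   s13   s14   s0 
 * s14   s15   s0 
   s15   s15   s0 
(> = start, * = accepting)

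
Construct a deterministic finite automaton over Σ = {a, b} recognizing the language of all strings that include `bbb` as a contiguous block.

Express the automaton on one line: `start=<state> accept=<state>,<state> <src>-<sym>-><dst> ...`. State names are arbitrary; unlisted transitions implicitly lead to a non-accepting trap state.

start=q0 accept=q3 q0-a->q0 q0-b->q1 q1-a->q0 q1-b->q2 q2-a->q0 q2-b->q3 q3-a->q3 q3-b->q3

Track how much of `bbb` has been matched so far: state q0 is no progress, q3 is the absorbing accept state reached once `bbb` has occurred. Intermediate states record partial matches; on a mismatch, fall back to the longest reusable overlap.
With 4 states:
        a   b  
>  q0   q0  q1 
   q1   q0  q2 
   q2   q0  q3 
 * q3   q3  q3 
(> = start, * = accepting)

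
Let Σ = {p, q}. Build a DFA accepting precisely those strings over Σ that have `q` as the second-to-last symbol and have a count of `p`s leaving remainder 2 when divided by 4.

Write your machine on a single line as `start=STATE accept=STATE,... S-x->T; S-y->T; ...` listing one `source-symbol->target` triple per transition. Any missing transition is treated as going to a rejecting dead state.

start=A; accept=J,O; A-p->B; A-q->C; B-p->D; B-q->E; C-p->F; C-q->G; D-p->H; D-q->I; E-p->J; E-q->K; F-p->D; F-q->E; G-p->F; G-q->G; H-p->L; H-q->M; I-p->N; I-q->O; J-p->H; J-q->I; K-p->J; K-q->K; L-p->P; L-q->Q; M-p->R; M-q->S; N-p->L; N-q->M; O-p->N; O-q->O; P-p->D; P-q->E; Q-p->F; Q-q->G; R-p->P; R-q->Q; S-p->R; S-q->S

Handle the two conditions separately and then intersect. One (7 states) tracks the last 2 symbols read; the other (4 states) tracks the count of `p`s modulo 4. Each combined state is a pair, one component from each; accept when both components accept.
A 19-state machine:
       p  q 
>  A   B  C 
   B   D  E 
   C   F  G 
   D   H  I 
   E   J  K 
   F   D  E 
   G   F  G 
   H   L  M 
   I   N  O 
 * J   H  I 
   K   J  K 
   L   P  Q 
   M   R  S 
   N   L  M 
 * O   N  O 
   P   D  E 
   Q   F  G 
   R   P  Q 
   S   R  S 
(> = start, * = accepting)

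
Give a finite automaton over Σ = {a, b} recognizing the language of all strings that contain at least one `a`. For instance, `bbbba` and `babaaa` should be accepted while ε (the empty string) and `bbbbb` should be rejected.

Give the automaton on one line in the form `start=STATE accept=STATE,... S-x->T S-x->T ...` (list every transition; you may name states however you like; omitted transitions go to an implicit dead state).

Only the number of `a`s matters, and only up to 2. Make a chain S0 → S1 → S2 advanced by each `a` (with S2 absorbing); every other symbol self-loops. The accepting set is {S1, S2}.
With 3 states:
        a   b  
>  S0   S1  S0 
 * S1   S2  S1 
 * S2   S2  S2 
(> = start, * = accepting)

start=S0 accept=S1,S2 S0-a->S1 S0-b->S0 S1-a->S2 S1-b->S1 S2-a->S2 S2-b->S2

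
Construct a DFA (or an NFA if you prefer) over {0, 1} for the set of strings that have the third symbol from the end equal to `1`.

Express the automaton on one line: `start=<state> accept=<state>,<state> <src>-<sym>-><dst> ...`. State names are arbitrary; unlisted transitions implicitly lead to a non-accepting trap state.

start=q0 accept=q11,q12,q13,q14 q0-0->q1 q0-1->q2 q1-0->q3 q1-1->q4 q2-0->q5 q2-1->q6 q3-0->q7 q3-1->q8 q4-0->q9 q4-1->q10 q5-0->q11 q5-1->q12 q6-0->q13 q6-1->q14 q7-0->q7 q7-1->q8 q8-0->q9 q8-1->q10 q9-0->q11 q9-1->q12 q10-0->q13 q10-1->q14 q11-0->q7 q11-1->q8 q12-0->q9 q12-1->q10 q13-0->q11 q13-1->q12 q14-0->q13 q14-1->q14

Because acceptance depends on a position counted from the end, the machine has to buffer the most recent 3 symbols. Make each state the string of the last up-to-3 symbols read; on input `x` shift the window left and append `x`. Accept when the buffered window has length 3 and begins with `1`.
15 states suffice.
          0    1  
>  q0     q1   q2 
   q1     q3   q4 
   q2     q5   q6 
   q3     q7   q8 
   q4     q9  q10 
   q5    q11  q12 
   q6    q13  q14 
   q7     q7   q8 
   q8     q9  q10 
   q9    q11  q12 
   q10   q13  q14 
 * q11    q7   q8 
 * q12    q9  q10 
 * q13   q11  q12 
 * q14   q13  q14 
(> = start, * = accepting)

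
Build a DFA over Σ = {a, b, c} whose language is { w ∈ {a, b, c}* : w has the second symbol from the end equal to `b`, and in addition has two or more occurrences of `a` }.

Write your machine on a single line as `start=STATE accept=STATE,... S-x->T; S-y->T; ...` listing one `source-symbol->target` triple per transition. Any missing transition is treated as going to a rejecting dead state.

Build one automaton per condition and run them in lockstep. One (13 states) tracks the last 2 symbols read; the other (4 states) tracks the count of `a`s, saturating at 3. Each combined state is a pair, one component from each; accept when both components accept. Minimizing collapses redundant product states.
With 7 states:
        a   b   c  
>  s0   s1  s0  s0 
   s1   s2  s3  s1 
   s2   s2  s4  s2 
   s3   s5  s3  s1 
   s4   s5  s6  s5 
 * s5   s2  s4  s2 
 * s6   s5  s6  s5 
(> = start, * = accepting)

start=s0; accept=s5,s6; s0-a->s1; s0-b->s0; s0-c->s0; s1-a->s2; s1-b->s3; s1-c->s1; s2-a->s2; s2-b->s4; s2-c->s2; s3-a->s5; s3-b->s3; s3-c->s1; s4-a->s5; s4-b->s6; s4-c->s5; s5-a->s2; s5-b->s4; s5-c->s2; s6-a->s5; s6-b->s6; s6-c->s5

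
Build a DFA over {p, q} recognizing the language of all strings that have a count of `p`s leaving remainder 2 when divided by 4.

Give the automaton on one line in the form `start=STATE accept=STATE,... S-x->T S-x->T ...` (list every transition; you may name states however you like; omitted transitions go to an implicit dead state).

start=A accept=C A-p->B A-q->A B-p->C B-q->B C-p->D C-q->C D-p->A D-q->D

Keep the running count of `p`s modulo 4: each `p` advances along the cycle A → B → C → D → A while other symbols loop. Accept at C.
4 states suffice.
       p  q 
>  A   B  A 
   B   C  B 
 * C   D  C 
   D   A  D 
(> = start, * = accepting)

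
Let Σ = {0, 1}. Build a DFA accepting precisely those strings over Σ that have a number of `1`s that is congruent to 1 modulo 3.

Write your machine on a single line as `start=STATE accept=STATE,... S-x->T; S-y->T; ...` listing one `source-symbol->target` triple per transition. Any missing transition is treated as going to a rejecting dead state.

start=S0; accept=S1; S0-0->S0; S0-1->S1; S1-0->S1; S1-1->S2; S2-0->S2; S2-1->S0

Keep the running count of `1`s modulo 3: each `1` advances along the cycle S0 → S1 → S2 → S0 while other symbols loop. Accept at S1.
        0   1  
>  S0   S0  S1 
 * S1   S1  S2 
   S2   S2  S0 
(> = start, * = accepting)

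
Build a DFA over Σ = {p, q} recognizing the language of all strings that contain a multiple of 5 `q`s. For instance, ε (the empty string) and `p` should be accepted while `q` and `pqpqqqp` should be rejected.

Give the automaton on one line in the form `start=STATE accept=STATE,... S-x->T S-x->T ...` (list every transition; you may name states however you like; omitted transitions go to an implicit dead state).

start=A accept=A A-p->A A-q->B B-p->B B-q->C C-p->C C-q->D D-p->D D-q->E E-p->E E-q->A

The only thing that matters is how many `q`s have appeared, reduced mod 5. Use one state per residue: A for 0, …, E for 4. Reading `q` moves to the next residue; anything else stays put. A is accepting.
A 5-state machine:
       p  q 
>* A   A  B 
   B   B  C 
   C   C  D 
   D   D  E 
   E   E  A 
(> = start, * = accepting)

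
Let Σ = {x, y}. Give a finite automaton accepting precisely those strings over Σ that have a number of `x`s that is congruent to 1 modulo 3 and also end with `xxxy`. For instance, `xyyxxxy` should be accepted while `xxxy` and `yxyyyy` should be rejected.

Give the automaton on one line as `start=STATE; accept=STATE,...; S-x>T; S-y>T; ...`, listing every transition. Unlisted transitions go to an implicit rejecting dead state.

start=q0; accept=q6; q0-x>q1; q0-y>q0; q1-x>q2; q1-y>q1; q2-x>q3; q2-y>q4; q3-x>q5; q3-y>q0; q4-x>q0; q4-y>q4; q5-x>q2; q5-y>q6; q6-x>q2; q6-y>q1

Build one automaton per condition and run them in lockstep. The first has 3 states tracking the count of `x`s modulo 3; the second has 5 states tracking how much of the suffix `xxxy` has currently been matched. A product state is a pair (one from each), accepting exactly when both do. Minimizing collapses redundant product states.
A 7-state machine:
        x   y  
>  q0   q1  q0 
   q1   q2  q1 
   q2   q3  q4 
   q3   q5  q0 
   q4   q0  q4 
   q5   q2  q6 
 * q6   q2  q1 
(> = start, * = accepting)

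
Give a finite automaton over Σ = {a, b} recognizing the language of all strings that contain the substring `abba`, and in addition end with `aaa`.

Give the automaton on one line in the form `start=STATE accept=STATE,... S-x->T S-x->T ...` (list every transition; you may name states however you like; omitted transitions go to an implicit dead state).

start=s0 accept=s9 s0-a->s1 s0-b->s0 s1-a->s2 s1-b->s3 s2-a->s4 s2-b->s3 s3-a->s1 s3-b->s5 s4-a->s4 s4-b->s3 s5-a->s6 s5-b->s0 s6-a->s7 s6-b->s8 s7-a->s9 s7-b->s8 s8-a->s6 s8-b->s8 s9-a->s9 s9-b->s8

Run two small machines in parallel and take their product. The first has 5 states tracking whether and how much of `abba` has been seen; the second has 4 states tracking how much of the suffix `aaa` has currently been matched. A product state is a pair (one from each), accepting exactly when both do.
A 10-state machine:
        a   b  
>  s0   s1  s0 
   s1   s2  s3 
   s2   s4  s3 
   s3   s1  s5 
   s4   s4  s3 
   s5   s6  s0 
   s6   s7  s8 
   s7   s9  s8 
   s8   s6  s8 
 * s9   s9  s8 
(> = start, * = accepting)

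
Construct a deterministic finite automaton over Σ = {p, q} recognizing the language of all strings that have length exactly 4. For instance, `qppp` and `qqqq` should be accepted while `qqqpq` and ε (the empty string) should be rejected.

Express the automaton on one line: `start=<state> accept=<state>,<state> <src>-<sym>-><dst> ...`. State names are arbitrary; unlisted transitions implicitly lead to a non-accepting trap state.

We only need to distinguish lengths 0, 1, …, 4, and '>4'. Chain s0 → s1 → s2 → s3 → s4 → s5 on every symbol, with s5 looping. Accepting states: {s4}.
With 6 states:
        p   q  
>  s0   s1  s1 
   s1   s2  s2 
   s2   s3  s3 
   s3   s4  s4 
 * s4   s5  s5 
   s5   s5  s5 
(> = start, * = accepting)

start=s0 accept=s4 s0-p->s1 s0-q->s1 s1-p->s2 s1-q->s2 s2-p->s3 s2-q->s3 s3-p->s4 s3-q->s4 s4-p->s5 s4-q->s5 s5-p->s5 s5-q->s5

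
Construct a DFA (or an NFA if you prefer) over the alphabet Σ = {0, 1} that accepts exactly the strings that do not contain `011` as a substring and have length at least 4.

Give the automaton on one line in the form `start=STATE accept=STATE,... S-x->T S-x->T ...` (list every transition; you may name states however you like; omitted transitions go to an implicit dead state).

start=q0 accept=q10,q11,q13,q14,q15,q17 q0-0->q1 q0-1->q2 q1-0->q3 q1-1->q4 q2-0->q3 q2-1->q5 q3-0->q6 q3-1->q7 q4-0->q6 q4-1->q8 q5-0->q6 q5-1->q9 q6-0->q10 q6-1->q11 q7-0->q10 q7-1->q12 q8-0->q12 q8-1->q12 q9-0->q10 q9-1->q13 q10-0->q14 q10-1->q15 q11-0->q14 q11-1->q16 q12-0->q16 q12-1->q16 q13-0->q14 q13-1->q17 q14-0->q14 q14-1->q15 q15-0->q14 q15-1->q16 q16-0->q16 q16-1->q16 q17-0->q14 q17-1->q17

Handle the two conditions separately and then intersect. One (4 states) tracks partial matches of the forbidden pattern `011`; the other (6 states) tracks the input length, saturating at 5. Each combined state is a pair, one component from each; accept when both components accept.
With 18 states:
          0    1  
>  q0     q1   q2 
   q1     q3   q4 
   q2     q3   q5 
   q3     q6   q7 
   q4     q6   q8 
   q5     q6   q9 
   q6    q10  q11 
   q7    q10  q12 
   q8    q12  q12 
   q9    q10  q13 
 * q10   q14  q15 
 * q11   q14  q16 
   q12   q16  q16 
 * q13   q14  q17 
 * q14   q14  q15 
 * q15   q14  q16 
   q16   q16  q16 
 * q17   q14  q17 
(> = start, * = accepting)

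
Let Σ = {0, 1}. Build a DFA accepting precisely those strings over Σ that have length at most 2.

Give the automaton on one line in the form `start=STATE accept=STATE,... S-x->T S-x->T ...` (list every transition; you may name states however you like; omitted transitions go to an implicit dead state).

start=q0 accept=q0,q1,q2 q0-0->q1 q0-1->q1 q1-0->q2 q1-1->q2 q2-0->q3 q2-1->q3 q3-0->q3 q3-1->q3

We only need to distinguish lengths 0, 1, …, 2, and '>2'. Chain q0 → q1 → q2 → q3 on every symbol, with q3 looping. Accepting states: {q0, q1, q2}.
4 states suffice.
        0   1  
>* q0   q1  q1 
 * q1   q2  q2 
 * q2   q3  q3 
   q3   q3  q3 
(> = start, * = accepting)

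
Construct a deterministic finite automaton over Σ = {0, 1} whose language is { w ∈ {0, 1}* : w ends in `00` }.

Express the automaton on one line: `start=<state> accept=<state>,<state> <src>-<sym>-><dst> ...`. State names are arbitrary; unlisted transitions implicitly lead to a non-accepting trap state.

Remember how much of `00` the current input suffix matches. State S0 means no match yet; S1 means the last symbol is `0`; S2 means the last 2 symbols are `00`. Only S2 accepts. On a mismatch, fall back to the longest proper suffix that is still a prefix of `00`.
3 states suffice.
        0   1  
>  S0   S1  S0 
   S1   S2  S0 
 * S2   S2  S0 
(> = start, * = accepting)

start=S0 accept=S2 S0-0->S1 S0-1->S0 S1-0->S2 S1-1->S0 S2-0->S2 S2-1->S0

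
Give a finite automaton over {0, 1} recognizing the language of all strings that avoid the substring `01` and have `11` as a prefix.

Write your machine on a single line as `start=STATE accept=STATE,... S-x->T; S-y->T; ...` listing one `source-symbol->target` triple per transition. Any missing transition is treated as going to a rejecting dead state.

start=q0; accept=q4,q5; q0-0->q1; q0-1->q2; q1-0->q1; q1-1->q3; q2-0->q1; q2-1->q4; q3-0->q3; q3-1->q3; q4-0->q5; q4-1->q4; q5-0->q5; q5-1->q6; q6-0->q6; q6-1->q6

Run two small machines in parallel and take their product. One (3 states) tracks partial matches of the forbidden pattern `01`; the other (4 states) tracks whether the input so far still matches the prefix `11`. Each combined state is a pair, one component from each; accept when both components accept.
        0   1  
>  q0   q1  q2 
   q1   q1  q3 
   q2   q1  q4 
   q3   q3  q3 
 * q4   q5  q4 
 * q5   q5  q6 
   q6   q6  q6 
(> = start, * = accepting)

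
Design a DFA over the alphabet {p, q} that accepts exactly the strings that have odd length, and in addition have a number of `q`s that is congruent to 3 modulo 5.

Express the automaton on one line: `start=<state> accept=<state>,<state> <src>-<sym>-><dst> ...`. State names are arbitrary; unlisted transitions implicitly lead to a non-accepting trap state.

start=s0 accept=s6 s0-p->s1 s0-q->s2 s1-p->s0 s1-q->s3 s2-p->s3 s2-q->s4 s3-p->s2 s3-q->s5 s4-p->s5 s4-q->s6 s5-p->s4 s5-q->s7 s6-p->s7 s6-q->s8 s7-p->s6 s7-q->s9 s8-p->s9 s8-q->s1 s9-p->s8 s9-q->s0

Build one automaton per condition and run them in lockstep. One (2 states) tracks the input length modulo 2; the other (5 states) tracks the count of `q`s modulo 5. Each combined state is a pair, one component from each; accept when both components accept.
        p   q  
>  s0   s1  s2 
   s1   s0  s3 
   s2   s3  s4 
   s3   s2  s5 
   s4   s5  s6 
   s5   s4  s7 
 * s6   s7  s8 
   s7   s6  s9 
   s8   s9  s1 
   s9   s8  s0 
(> = start, * = accepting)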